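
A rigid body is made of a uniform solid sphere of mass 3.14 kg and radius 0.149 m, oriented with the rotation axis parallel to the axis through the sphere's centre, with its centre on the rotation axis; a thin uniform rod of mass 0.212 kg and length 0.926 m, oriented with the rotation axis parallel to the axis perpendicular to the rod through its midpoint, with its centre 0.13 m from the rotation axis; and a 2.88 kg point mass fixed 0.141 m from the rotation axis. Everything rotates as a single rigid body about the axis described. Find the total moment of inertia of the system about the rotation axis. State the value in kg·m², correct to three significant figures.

Solid sphere: I_cm = (2/5)MR² = (2/5)(3.14)(0.149)² = 0.027884 kg·m²; axis through the centre, so I = 0.027884 kg·m².
Thin rod: I_cm = (1/12)ML² = (1/12)(0.212)(0.926)² = 0.015149 kg·m²; centre at d = 0.13 m, so the parallel axis theorem gives I = 0.015149 + (0.212)(0.13)² = 0.018732 kg·m².
Point mass: I_cm = 0; centre at d = 0.141 m, so the parallel axis theorem gives I = 0 + (2.88)(0.141)² = 0.057257 kg·m².
Total I = 0.027884 + 0.018732 + 0.057257 = 0.10387 kg·m².

0.104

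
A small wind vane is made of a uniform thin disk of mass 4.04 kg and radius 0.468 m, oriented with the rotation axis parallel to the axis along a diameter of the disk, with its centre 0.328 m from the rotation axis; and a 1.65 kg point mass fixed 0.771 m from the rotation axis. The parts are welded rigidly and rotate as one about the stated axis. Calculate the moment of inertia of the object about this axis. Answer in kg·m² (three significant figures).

Thin disk: I_cm = (1/4)MR² = (1/4)(4.04)(0.468)² = 0.22121 kg·m²; centre at d = 0.328 m, so I = I_cm + Md² gives I = 0.22121 + (4.04)(0.328)² = 0.65585 kg·m².
Point mass: I_cm = 0; centre at d = 0.771 m, so I = I_cm + Md² gives I = 0 + (1.65)(0.771)² = 0.98083 kg·m².
Total I = 0.65585 + 0.98083 = 1.6367 kg·m².

1.64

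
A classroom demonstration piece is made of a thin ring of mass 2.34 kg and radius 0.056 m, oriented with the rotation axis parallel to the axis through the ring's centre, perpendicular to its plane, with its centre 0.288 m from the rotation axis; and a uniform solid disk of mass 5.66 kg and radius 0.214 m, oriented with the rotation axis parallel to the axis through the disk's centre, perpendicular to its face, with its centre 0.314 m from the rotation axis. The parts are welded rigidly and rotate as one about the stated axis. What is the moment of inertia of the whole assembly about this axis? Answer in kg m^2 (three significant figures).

0.889

Thin ring: I_cm = MR² = (2.34)(0.056)² = 0.0073382 kg m^2; centre at d = 0.288 m, so the parallel axis theorem gives I = 0.0073382 + (2.34)(0.288)² = 0.20143 kg m^2.
Solid disk: I_cm = (1/2)MR² = (1/2)(5.66)(0.214)² = 0.1296 kg m^2; centre at d = 0.314 m, so the parallel axis theorem gives I = 0.1296 + (5.66)(0.314)² = 0.68766 kg m^2.
Total I = 0.20143 + 0.68766 = 0.88908 kg m^2.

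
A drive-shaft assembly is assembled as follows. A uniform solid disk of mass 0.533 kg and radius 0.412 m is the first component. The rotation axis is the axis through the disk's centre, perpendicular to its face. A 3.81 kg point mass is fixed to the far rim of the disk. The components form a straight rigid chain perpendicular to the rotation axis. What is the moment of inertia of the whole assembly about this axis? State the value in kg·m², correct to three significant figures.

0.692

Solid disk: I_cm = (1/2)MR² = (1/2)(0.533)(0.412)² = 0.045237 kg·m²; axis through the centre, so I = 0.045237 kg·m².
Point mass: I_cm = 0; centre at d = 0.412 m, so the parallel axis theorem gives I = 0 + (3.81)(0.412)² = 0.64672 kg·m².
Total I = 0.045237 + 0.64672 = 0.69196 kg·m².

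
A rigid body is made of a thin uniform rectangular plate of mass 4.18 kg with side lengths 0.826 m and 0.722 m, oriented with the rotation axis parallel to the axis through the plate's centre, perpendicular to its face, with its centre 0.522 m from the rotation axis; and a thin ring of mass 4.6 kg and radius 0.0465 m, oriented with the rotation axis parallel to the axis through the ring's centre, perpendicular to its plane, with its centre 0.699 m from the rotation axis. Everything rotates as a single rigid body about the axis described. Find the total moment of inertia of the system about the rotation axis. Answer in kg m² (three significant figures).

3.82

Rectangular plate: I_cm = (1/12)M(a²+b²) = (1/12)(4.18)[(0.826)² + (0.722)²] = 0.41924 kg m²; centre at d = 0.522 m, so the parallel axis theorem gives I = 0.41924 + (4.18)(0.522)² = 1.5582 kg m².
Thin ring: I_cm = MR² = (4.6)(0.0465)² = 0.0099463 kg m²; centre at d = 0.699 m, so the parallel axis theorem gives I = 0.0099463 + (4.6)(0.699)² = 2.2575 kg m².
Total I = 1.5582 + 2.2575 = 3.8157 kg m².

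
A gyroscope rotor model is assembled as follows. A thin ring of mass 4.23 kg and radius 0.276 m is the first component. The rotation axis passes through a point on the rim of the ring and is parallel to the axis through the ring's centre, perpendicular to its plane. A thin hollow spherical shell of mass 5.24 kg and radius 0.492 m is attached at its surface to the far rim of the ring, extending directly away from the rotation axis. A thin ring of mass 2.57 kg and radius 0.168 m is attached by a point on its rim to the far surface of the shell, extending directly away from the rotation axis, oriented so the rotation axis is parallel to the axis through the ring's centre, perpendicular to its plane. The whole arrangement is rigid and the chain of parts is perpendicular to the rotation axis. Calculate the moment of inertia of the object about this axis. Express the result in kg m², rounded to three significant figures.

14.7

Thin ring: I_cm = MR² = (4.23)(0.276)² = 0.32222 kg m²; centre at d = 0.276 m, so the parallel axis theorem gives I = 0.32222 + (4.23)(0.276)² = 0.64445 kg m².
Spherical shell: I_cm = (2/3)MR² = (2/3)(5.24)(0.492)² = 0.84561 kg m²; centre at d = 0.276 + 0.276 + 0.492 = 1.044 m, so the parallel axis theorem gives I = 0.84561 + (5.24)(1.044)² = 6.5569 kg m².
Thin ring: I_cm = MR² = (2.57)(0.168)² = 0.072536 kg m²; centre at d = 0.276 + 0.276 + 0.492 + 0.492 + 0.168 = 1.704 m, so the parallel axis theorem gives I = 0.072536 + (2.57)(1.704)² = 7.5348 kg m².
Total I = 0.64445 + 6.5569 + 7.5348 = 14.736 kg m².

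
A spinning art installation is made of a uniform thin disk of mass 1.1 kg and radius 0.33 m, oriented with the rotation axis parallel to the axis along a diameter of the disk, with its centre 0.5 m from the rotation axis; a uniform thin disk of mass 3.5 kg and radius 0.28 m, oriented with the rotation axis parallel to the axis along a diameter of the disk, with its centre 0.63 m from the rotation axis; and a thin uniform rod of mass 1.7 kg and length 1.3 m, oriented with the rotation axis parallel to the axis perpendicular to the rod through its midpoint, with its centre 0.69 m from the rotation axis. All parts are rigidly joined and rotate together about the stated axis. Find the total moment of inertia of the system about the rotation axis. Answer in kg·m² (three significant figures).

2.81

Thin disk: I_cm = (1/4)MR² = (1/4)(1.1)(0.33)² = 0.029948 kg·m²; centre at d = 0.5 m, so the parallel axis theorem gives I = 0.029948 + (1.1)(0.5)² = 0.30495 kg·m².
Thin disk: I_cm = (1/4)MR² = (1/4)(3.5)(0.28)² = 0.0686 kg·m²; centre at d = 0.63 m, so the parallel axis theorem gives I = 0.0686 + (3.5)(0.63)² = 1.4578 kg·m².
Thin rod: I_cm = (1/12)ML² = (1/12)(1.7)(1.3)² = 0.23942 kg·m²; centre at d = 0.69 m, so the parallel axis theorem gives I = 0.23942 + (1.7)(0.69)² = 1.0488 kg·m².
Total I = 0.30495 + 1.4578 + 1.0488 = 2.8115 kg·m².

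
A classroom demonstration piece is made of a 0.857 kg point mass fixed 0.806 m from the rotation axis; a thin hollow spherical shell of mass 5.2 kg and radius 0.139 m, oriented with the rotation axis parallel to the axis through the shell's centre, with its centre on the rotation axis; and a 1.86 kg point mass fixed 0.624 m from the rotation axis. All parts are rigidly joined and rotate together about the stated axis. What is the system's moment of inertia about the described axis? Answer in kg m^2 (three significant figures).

1.35

Point mass: I_cm = 0; centre at d = 0.806 m, so the parallel axis theorem gives I = 0 + (0.857)(0.806)² = 0.55674 kg m^2.
Spherical shell: I_cm = (2/3)MR² = (2/3)(5.2)(0.139)² = 0.066979 kg m^2; axis through the centre, so I = 0.066979 kg m^2.
Point mass: I_cm = 0; centre at d = 0.624 m, so the parallel axis theorem gives I = 0 + (1.86)(0.624)² = 0.72424 kg m^2.
Total I = 0.55674 + 0.066979 + 0.72424 = 1.348 kg m^2.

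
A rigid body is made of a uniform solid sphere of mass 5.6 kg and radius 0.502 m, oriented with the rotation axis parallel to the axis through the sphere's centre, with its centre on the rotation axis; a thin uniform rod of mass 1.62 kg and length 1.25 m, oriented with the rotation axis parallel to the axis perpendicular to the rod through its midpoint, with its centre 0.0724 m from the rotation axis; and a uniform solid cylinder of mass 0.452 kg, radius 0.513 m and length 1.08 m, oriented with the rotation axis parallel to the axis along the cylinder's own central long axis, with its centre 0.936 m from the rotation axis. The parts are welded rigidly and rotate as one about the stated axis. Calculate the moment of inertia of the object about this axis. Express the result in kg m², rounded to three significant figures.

Solid sphere: I_cm = (2/5)MR² = (2/5)(5.6)(0.502)² = 0.56449 kg m²; axis through the centre, so I = 0.56449 kg m².
Thin rod: I_cm = (1/12)ML² = (1/12)(1.62)(1.25)² = 0.21094 kg m²; centre at d = 0.0724 m, so the parallel axis theorem gives I = 0.21094 + (1.62)(0.0724)² = 0.21943 kg m².
Solid cylinder: I_cm = (1/2)MR² = (1/2)(0.452)(0.513)² = 0.059476 kg m²; centre at d = 0.936 m, so the parallel axis theorem gives I = 0.059476 + (0.452)(0.936)² = 0.45547 kg m².
Total I = 0.56449 + 0.21943 + 0.45547 = 1.2394 kg m².

1.24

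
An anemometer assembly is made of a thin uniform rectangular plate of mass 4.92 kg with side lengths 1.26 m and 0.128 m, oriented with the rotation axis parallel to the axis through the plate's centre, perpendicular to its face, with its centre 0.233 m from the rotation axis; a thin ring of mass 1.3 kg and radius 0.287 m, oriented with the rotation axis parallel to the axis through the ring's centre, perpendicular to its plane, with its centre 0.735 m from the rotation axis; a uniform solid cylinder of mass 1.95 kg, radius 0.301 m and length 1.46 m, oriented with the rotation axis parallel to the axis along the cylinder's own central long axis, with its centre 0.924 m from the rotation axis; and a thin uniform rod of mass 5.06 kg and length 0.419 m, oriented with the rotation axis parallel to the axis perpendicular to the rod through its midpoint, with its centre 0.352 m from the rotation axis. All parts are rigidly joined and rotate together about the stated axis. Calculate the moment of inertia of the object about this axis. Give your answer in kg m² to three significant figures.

4.19

Rectangular plate: I_cm = (1/12)M(a²+b²) = (1/12)(4.92)[(1.26)² + (0.128)²] = 0.65763 kg m²; centre at d = 0.233 m, so I = I_cm + Md² gives I = 0.65763 + (4.92)(0.233)² = 0.92474 kg m².
Thin ring: I_cm = MR² = (1.3)(0.287)² = 0.10708 kg m²; centre at d = 0.735 m, so I = I_cm + Md² gives I = 0.10708 + (1.3)(0.735)² = 0.80937 kg m².
Solid cylinder: I_cm = (1/2)MR² = (1/2)(1.95)(0.301)² = 0.088336 kg m²; centre at d = 0.924 m, so I = I_cm + Md² gives I = 0.088336 + (1.95)(0.924)² = 1.7532 kg m².
Thin rod: I_cm = (1/12)ML² = (1/12)(5.06)(0.419)² = 0.074028 kg m²; centre at d = 0.352 m, so I = I_cm + Md² gives I = 0.074028 + (5.06)(0.352)² = 0.70098 kg m².
Total I = 0.92474 + 0.80937 + 1.7532 + 0.70098 = 4.1883 kg m².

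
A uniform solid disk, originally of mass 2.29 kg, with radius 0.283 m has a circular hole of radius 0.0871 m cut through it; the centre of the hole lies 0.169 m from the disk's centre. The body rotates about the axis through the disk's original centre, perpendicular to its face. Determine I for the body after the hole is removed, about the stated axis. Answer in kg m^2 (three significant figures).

Unpierced body about its centre: I₀ = (1/2)MR² = (1/2)(2.29)(0.283)² = 0.091702 kg m^2.
The removed disk has mass m = M·(r/R)² = (2.29)(0.0871/0.283)² = 0.21692 kg (same uniform areal density).
Its moment of inertia about the rotation axis (parallel-axis theorem): I_hole = (1/2)mr² + md² = (1/2)(0.21692)(0.0871)² + (0.21692)(0.169)² = 0.0070183 kg m^2.
Treating the hole as negative mass, I = I₀ − I_hole = 0.091702 − 0.0070183 = 0.084684 kg m^2.

0.0847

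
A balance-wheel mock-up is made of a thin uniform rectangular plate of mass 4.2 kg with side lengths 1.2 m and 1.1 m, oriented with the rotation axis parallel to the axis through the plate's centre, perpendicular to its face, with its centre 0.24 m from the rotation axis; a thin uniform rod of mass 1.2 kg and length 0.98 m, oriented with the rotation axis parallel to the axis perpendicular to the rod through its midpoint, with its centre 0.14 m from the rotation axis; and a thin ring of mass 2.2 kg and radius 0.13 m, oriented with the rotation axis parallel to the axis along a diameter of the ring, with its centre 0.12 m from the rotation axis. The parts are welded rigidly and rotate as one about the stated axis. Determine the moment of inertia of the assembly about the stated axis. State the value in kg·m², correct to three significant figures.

1.34

Rectangular plate: I_cm = (1/12)M(a²+b²) = (1/12)(4.2)[(1.2)² + (1.1)²] = 0.9275 kg·m²; centre at d = 0.24 m, so the parallel axis theorem gives I = 0.9275 + (4.2)(0.24)² = 1.1694 kg·m².
Thin rod: I_cm = (1/12)ML² = (1/12)(1.2)(0.98)² = 0.09604 kg·m²; centre at d = 0.14 m, so the parallel axis theorem gives I = 0.09604 + (1.2)(0.14)² = 0.11956 kg·m².
Thin ring: I_cm = (1/2)MR² = (1/2)(2.2)(0.13)² = 0.01859 kg·m²; centre at d = 0.12 m, so the parallel axis theorem gives I = 0.01859 + (2.2)(0.12)² = 0.05027 kg·m².
Total I = 1.1694 + 0.11956 + 0.05027 = 1.3393 kg·m².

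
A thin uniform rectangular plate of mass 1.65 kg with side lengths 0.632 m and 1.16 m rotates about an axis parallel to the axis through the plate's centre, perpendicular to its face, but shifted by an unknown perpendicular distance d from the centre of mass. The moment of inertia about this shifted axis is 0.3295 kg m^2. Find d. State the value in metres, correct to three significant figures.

About the centre-of-mass axis, I_cm = (1/12)M(a²+b²) = (1/12)(1.65)[(0.632)² + (1.16)²] = 0.23994 kg m^2.
Parallel axis theorem: I = I_cm + Md², so Md² = 0.3295 − 0.23994 = 0.089559 kg m^2.
d = √(0.089559 / 1.65) = 0.23298 m.

0.233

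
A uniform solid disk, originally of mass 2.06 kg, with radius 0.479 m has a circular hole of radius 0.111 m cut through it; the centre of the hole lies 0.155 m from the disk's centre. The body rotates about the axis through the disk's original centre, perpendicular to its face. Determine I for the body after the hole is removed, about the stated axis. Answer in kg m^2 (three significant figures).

0.233

Unpierced body about its centre: I₀ = (1/2)MR² = (1/2)(2.06)(0.479)² = 0.23632 kg m^2.
The removed disk has mass m = M·(r/R)² = (2.06)(0.111/0.479)² = 0.11062 kg (same uniform areal density).
Its moment of inertia about the rotation axis (parallel-axis theorem): I_hole = (1/2)mr² + md² = (1/2)(0.11062)(0.111)² + (0.11062)(0.155)² = 0.0033392 kg m^2.
Treating the hole as negative mass, I = I₀ − I_hole = 0.23632 − 0.0033392 = 0.23299 kg m^2.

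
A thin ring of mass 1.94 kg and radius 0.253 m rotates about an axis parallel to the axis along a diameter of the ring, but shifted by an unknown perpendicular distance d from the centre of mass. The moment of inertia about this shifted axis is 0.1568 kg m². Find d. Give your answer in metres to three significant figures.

0.221

About the centre-of-mass axis, I_cm = (1/2)MR² = (1/2)(1.94)(0.253)² = 0.062089 kg m².
Parallel axis theorem: I = I_cm + Md², so Md² = 0.1568 − 0.062089 = 0.094711 kg m².
d = √(0.094711 / 1.94) = 0.22095 m.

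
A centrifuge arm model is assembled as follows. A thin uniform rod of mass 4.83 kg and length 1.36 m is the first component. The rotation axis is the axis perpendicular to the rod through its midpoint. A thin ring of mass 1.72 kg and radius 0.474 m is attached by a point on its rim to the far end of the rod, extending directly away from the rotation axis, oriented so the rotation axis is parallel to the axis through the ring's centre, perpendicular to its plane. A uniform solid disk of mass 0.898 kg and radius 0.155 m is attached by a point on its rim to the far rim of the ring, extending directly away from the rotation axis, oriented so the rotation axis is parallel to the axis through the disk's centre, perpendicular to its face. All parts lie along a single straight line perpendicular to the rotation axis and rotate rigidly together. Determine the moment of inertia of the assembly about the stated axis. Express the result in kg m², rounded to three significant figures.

Thin rod: I_cm = (1/12)ML² = (1/12)(4.83)(1.36)² = 0.74446 kg m²; axis through the centre, so I = 0.74446 kg m².
Thin ring: I_cm = MR² = (1.72)(0.474)² = 0.38644 kg m²; centre at d = 0.68 + 0.474 = 1.154 m, so the parallel axis theorem gives I = 0.38644 + (1.72)(1.154)² = 2.677 kg m².
Solid disk: I_cm = (1/2)MR² = (1/2)(0.898)(0.155)² = 0.010787 kg m²; centre at d = 0.68 + 0.474 + 0.474 + 0.155 = 1.783 m, so the parallel axis theorem gives I = 0.010787 + (0.898)(1.783)² = 2.8656 kg m².
Total I = 0.74446 + 2.677 + 2.8656 = 6.2871 kg m².

6.29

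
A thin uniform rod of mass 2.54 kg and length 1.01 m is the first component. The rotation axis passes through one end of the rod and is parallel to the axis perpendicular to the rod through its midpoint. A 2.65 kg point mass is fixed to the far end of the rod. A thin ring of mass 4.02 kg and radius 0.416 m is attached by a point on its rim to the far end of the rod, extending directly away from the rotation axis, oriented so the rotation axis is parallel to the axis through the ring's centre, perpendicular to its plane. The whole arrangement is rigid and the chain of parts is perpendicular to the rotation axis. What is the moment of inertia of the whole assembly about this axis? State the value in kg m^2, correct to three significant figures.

Thin rod: I_cm = (1/12)ML² = (1/12)(2.54)(1.01)² = 0.21592 kg m^2; centre at d = 0.505 m, so the parallel axis theorem gives I = 0.21592 + (2.54)(0.505)² = 0.86368 kg m^2.
Point mass: I_cm = 0; centre at d = 0.505 + 0.505 = 1.01 m, so the parallel axis theorem gives I = 0 + (2.65)(1.01)² = 2.7033 kg m^2.
Thin ring: I_cm = MR² = (4.02)(0.416)² = 0.69569 kg m^2; centre at d = 0.505 + 0.505 + 0.416 = 1.426 m, so the parallel axis theorem gives I = 0.69569 + (4.02)(1.426)² = 8.8703 kg m^2.
Total I = 0.86368 + 2.7033 + 8.8703 = 12.437 kg m^2.

12.4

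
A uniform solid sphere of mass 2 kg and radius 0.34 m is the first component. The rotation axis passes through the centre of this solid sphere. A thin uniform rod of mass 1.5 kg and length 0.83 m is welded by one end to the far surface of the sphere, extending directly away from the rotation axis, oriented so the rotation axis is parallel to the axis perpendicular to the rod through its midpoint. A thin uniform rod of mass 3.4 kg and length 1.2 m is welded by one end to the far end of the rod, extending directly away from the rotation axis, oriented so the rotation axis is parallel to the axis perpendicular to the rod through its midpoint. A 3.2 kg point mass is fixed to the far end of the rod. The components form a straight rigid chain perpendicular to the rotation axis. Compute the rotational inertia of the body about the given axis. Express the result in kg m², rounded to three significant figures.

30.1

Solid sphere: I_cm = (2/5)MR² = (2/5)(2)(0.34)² = 0.09248 kg m²; axis through the centre, so I = 0.09248 kg m².
Thin rod: I_cm = (1/12)ML² = (1/12)(1.5)(0.83)² = 0.086112 kg m²; centre at d = 0.34 + 0.415 = 0.755 m, so the parallel axis theorem gives I = 0.086112 + (1.5)(0.755)² = 0.94115 kg m².
Thin rod: I_cm = (1/12)ML² = (1/12)(3.4)(1.2)² = 0.408 kg m²; centre at d = 0.34 + 0.415 + 0.415 + 0.6 = 1.77 m, so the parallel axis theorem gives I = 0.408 + (3.4)(1.77)² = 11.06 kg m².
Point mass: I_cm = 0; centre at d = 0.34 + 0.415 + 0.415 + 0.6 + 0.6 = 2.37 m, so the parallel axis theorem gives I = 0 + (3.2)(2.37)² = 17.974 kg m².
Total I = 0.09248 + 0.94115 + 11.06 + 17.974 = 30.068 kg m².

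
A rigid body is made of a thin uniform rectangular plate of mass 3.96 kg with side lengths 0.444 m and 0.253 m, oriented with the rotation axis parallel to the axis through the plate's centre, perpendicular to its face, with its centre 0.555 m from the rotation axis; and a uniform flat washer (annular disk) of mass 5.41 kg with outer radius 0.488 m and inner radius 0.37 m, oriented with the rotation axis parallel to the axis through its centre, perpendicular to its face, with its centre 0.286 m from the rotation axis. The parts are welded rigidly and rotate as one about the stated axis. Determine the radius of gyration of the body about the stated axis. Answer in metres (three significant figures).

Rectangular plate: I_cm = (1/12)M(a²+b²) = (1/12)(3.96)[(0.444)² + (0.253)²] = 0.086178 kg·m²; centre at d = 0.555 m, so the parallel axis theorem gives I = 0.086178 + (3.96)(0.555)² = 1.306 kg·m².
Annular disk: I_cm = (1/2)M(R²+r²) = (1/2)(5.41)[(0.488)² + (0.37)²] = 1.0145 kg·m²; centre at d = 0.286 m, so the parallel axis theorem gives I = 1.0145 + (5.41)(0.286)² = 1.457 kg·m².
Total I = 2.763 kg·m²; total mass M = 9.37 kg.
k = √(I/M) = √(2.763/9.37) = 0.54302 m.

0.543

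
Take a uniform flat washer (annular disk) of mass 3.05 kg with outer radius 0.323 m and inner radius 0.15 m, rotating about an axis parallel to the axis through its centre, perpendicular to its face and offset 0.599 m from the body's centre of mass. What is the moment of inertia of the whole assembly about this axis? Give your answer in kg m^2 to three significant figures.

1.29

I_cm = (1/2)M(R²+r²) = (1/2)(3.05)[(0.323)² + (0.15)²] = 0.19341 kg m^2; centre at d = 0.599 m, so the parallel axis theorem gives I = 0.19341 + (3.05)(0.599)² = 1.2878 kg m^2.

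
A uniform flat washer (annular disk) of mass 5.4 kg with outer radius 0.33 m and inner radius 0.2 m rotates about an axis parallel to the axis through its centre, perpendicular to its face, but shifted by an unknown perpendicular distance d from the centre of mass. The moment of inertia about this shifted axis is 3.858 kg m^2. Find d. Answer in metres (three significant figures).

About the centre-of-mass axis, I_cm = (1/2)M(R²+r²) = (1/2)(5.4)[(0.33)² + (0.2)²] = 0.40203 kg m^2.
Parallel axis theorem: I = I_cm + Md², so Md² = 3.858 − 0.40203 = 3.456 kg m^2.
d = √(3.456 / 5.4) = 0.8 m.

0.800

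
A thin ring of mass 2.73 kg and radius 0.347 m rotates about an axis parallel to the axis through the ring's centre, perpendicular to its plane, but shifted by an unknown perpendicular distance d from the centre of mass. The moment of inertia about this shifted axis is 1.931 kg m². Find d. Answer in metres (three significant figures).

About the centre-of-mass axis, I_cm = MR² = (2.73)(0.347)² = 0.32872 kg m².
Parallel axis theorem: I = I_cm + Md², so Md² = 1.931 − 0.32872 = 1.6023 kg m².
d = √(1.6023 / 2.73) = 0.76611 m.

0.766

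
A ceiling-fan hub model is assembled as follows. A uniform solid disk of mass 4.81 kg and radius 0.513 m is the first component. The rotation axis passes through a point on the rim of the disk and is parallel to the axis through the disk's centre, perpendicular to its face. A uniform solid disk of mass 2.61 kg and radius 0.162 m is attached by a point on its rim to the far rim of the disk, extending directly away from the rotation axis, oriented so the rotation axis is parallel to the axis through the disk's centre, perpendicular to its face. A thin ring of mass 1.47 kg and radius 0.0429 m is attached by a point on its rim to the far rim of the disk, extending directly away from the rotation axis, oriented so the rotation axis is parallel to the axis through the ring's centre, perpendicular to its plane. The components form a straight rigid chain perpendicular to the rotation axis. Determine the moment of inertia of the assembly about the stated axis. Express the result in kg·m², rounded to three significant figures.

Solid disk: I_cm = (1/2)MR² = (1/2)(4.81)(0.513)² = 0.63292 kg·m²; centre at d = 0.513 m, so the parallel axis theorem gives I = 0.63292 + (4.81)(0.513)² = 1.8988 kg·m².
Solid disk: I_cm = (1/2)MR² = (1/2)(2.61)(0.162)² = 0.034248 kg·m²; centre at d = 0.513 + 0.513 + 0.162 = 1.188 m, so the parallel axis theorem gives I = 0.034248 + (2.61)(1.188)² = 3.7179 kg·m².
Thin ring: I_cm = MR² = (1.47)(0.0429)² = 0.0027054 kg·m²; centre at d = 0.513 + 0.513 + 0.162 + 0.162 + 0.0429 = 1.3929 m, so the parallel axis theorem gives I = 0.0027054 + (1.47)(1.3929)² = 2.8548 kg·m².
Total I = 1.8988 + 3.7179 + 2.8548 = 8.4714 kg·m².

8.47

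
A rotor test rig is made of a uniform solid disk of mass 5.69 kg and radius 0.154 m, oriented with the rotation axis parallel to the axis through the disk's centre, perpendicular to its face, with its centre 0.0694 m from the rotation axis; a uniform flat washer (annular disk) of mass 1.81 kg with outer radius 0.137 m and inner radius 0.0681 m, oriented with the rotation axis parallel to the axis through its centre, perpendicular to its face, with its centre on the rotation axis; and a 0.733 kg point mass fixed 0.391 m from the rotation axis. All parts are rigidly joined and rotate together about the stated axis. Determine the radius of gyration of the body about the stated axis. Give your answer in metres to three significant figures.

0.166

Solid disk: I_cm = (1/2)MR² = (1/2)(5.69)(0.154)² = 0.067472 kg m²; centre at d = 0.0694 m, so the parallel axis theorem gives I = 0.067472 + (5.69)(0.0694)² = 0.094877 kg m².
Annular disk: I_cm = (1/2)M(R²+r²) = (1/2)(1.81)[(0.137)² + (0.0681)²] = 0.021183 kg m²; axis through the centre, so I = 0.021183 kg m².
Point mass: I_cm = 0; centre at d = 0.391 m, so the parallel axis theorem gives I = 0 + (0.733)(0.391)² = 0.11206 kg m².
Total I = 0.22812 kg m²; total mass M = 8.233 kg.
k = √(I/M) = √(0.22812/8.233) = 0.16646 m.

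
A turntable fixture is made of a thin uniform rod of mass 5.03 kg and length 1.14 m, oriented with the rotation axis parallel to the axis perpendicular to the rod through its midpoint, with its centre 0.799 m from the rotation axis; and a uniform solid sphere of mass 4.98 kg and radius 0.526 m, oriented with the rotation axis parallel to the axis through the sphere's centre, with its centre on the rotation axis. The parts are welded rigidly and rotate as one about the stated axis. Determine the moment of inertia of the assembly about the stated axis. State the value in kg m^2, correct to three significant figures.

Thin rod: I_cm = (1/12)ML² = (1/12)(5.03)(1.14)² = 0.54475 kg m^2; centre at d = 0.799 m, so I = I_cm + Md² gives I = 0.54475 + (5.03)(0.799)² = 3.7559 kg m^2.
Solid sphere: I_cm = (2/5)MR² = (2/5)(4.98)(0.526)² = 0.55114 kg m^2; axis through the centre, so I = 0.55114 kg m^2.
Total I = 3.7559 + 0.55114 = 4.307 kg m^2.

4.31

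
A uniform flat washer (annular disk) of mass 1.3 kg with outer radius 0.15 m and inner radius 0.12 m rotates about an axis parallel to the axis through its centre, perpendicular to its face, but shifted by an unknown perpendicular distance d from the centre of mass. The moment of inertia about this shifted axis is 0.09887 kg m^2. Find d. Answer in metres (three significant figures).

About the centre-of-mass axis, I_cm = (1/2)M(R²+r²) = (1/2)(1.3)[(0.15)² + (0.12)²] = 0.023985 kg m^2.
Parallel axis theorem: I = I_cm + Md², so Md² = 0.09887 − 0.023985 = 0.074885 kg m^2.
d = √(0.074885 / 1.3) = 0.24001 m.

0.240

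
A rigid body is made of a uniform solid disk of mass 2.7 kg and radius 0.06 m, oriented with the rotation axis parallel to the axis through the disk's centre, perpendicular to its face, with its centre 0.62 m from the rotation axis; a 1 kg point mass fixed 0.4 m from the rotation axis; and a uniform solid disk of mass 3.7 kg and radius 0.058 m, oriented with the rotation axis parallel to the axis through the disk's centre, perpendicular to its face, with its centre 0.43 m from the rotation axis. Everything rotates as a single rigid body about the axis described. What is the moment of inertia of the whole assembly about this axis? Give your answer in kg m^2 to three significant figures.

1.89

Solid disk: I_cm = (1/2)MR² = (1/2)(2.7)(0.06)² = 0.00486 kg m^2; centre at d = 0.62 m, so I = I_cm + Md² gives I = 0.00486 + (2.7)(0.62)² = 1.0427 kg m^2.
Point mass: I_cm = 0; centre at d = 0.4 m, so I = I_cm + Md² gives I = 0 + (1)(0.4)² = 0.16 kg m^2.
Solid disk: I_cm = (1/2)MR² = (1/2)(3.7)(0.058)² = 0.0062234 kg m^2; centre at d = 0.43 m, so I = I_cm + Md² gives I = 0.0062234 + (3.7)(0.43)² = 0.69035 kg m^2.
Total I = 1.0427 + 0.16 + 0.69035 = 1.8931 kg m^2.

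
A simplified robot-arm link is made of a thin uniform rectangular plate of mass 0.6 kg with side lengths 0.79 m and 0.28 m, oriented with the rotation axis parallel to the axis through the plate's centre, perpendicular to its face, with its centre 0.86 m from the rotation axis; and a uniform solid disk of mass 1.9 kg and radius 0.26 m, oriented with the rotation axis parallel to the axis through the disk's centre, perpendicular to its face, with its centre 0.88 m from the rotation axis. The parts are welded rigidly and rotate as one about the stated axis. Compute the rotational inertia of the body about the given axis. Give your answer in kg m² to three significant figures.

2.01

Rectangular plate: I_cm = (1/12)M(a²+b²) = (1/12)(0.6)[(0.79)² + (0.28)²] = 0.035125 kg m²; centre at d = 0.86 m, so the parallel axis theorem gives I = 0.035125 + (0.6)(0.86)² = 0.47888 kg m².
Solid disk: I_cm = (1/2)MR² = (1/2)(1.9)(0.26)² = 0.06422 kg m²; centre at d = 0.88 m, so the parallel axis theorem gives I = 0.06422 + (1.9)(0.88)² = 1.5356 kg m².
Total I = 0.47888 + 1.5356 = 2.0145 kg m².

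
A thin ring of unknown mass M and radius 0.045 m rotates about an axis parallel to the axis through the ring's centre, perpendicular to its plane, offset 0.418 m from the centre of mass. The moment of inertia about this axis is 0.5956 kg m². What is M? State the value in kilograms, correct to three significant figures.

I = I_cm + Md² = MR² + Md² = M·[1·(0.045)² + (0.418)²] = M·0.17675.
So M = 0.5956 / 0.17675 = 3.3698 kg.

3.37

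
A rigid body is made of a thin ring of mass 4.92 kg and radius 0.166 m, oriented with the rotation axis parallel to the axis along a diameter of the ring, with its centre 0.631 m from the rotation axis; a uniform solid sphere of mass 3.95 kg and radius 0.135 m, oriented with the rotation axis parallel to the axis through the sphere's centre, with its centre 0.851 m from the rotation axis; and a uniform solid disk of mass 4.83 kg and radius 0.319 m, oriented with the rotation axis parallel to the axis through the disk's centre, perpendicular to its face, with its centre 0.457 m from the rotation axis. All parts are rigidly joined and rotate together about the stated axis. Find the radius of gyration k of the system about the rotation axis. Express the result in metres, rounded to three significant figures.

Thin ring: I_cm = (1/2)MR² = (1/2)(4.92)(0.166)² = 0.067788 kg·m²; centre at d = 0.631 m, so the parallel axis theorem gives I = 0.067788 + (4.92)(0.631)² = 2.0267 kg·m².
Solid sphere: I_cm = (2/5)MR² = (2/5)(3.95)(0.135)² = 0.028796 kg·m²; centre at d = 0.851 m, so the parallel axis theorem gives I = 0.028796 + (3.95)(0.851)² = 2.8894 kg·m².
Solid disk: I_cm = (1/2)MR² = (1/2)(4.83)(0.319)² = 0.24575 kg·m²; centre at d = 0.457 m, so the parallel axis theorem gives I = 0.24575 + (4.83)(0.457)² = 1.2545 kg·m².
Total I = 6.1706 kg·m²; total mass M = 13.7 kg.
k = √(I/M) = √(6.1706/13.7) = 0.67113 m.

0.671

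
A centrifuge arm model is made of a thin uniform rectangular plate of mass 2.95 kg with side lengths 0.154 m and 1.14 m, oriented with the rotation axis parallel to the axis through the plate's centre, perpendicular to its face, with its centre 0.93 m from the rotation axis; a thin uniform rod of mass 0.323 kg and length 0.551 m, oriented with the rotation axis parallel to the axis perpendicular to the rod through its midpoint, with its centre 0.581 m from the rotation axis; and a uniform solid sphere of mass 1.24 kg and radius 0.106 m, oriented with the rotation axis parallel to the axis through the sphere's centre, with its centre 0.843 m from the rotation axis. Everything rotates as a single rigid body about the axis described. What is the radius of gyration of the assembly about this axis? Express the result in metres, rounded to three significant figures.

Rectangular plate: I_cm = (1/12)M(a²+b²) = (1/12)(2.95)[(0.154)² + (1.14)²] = 0.32532 kg·m²; centre at d = 0.93 m, so I = I_cm + Md² gives I = 0.32532 + (2.95)(0.93)² = 2.8768 kg·m².
Thin rod: I_cm = (1/12)ML² = (1/12)(0.323)(0.551)² = 0.0081719 kg·m²; centre at d = 0.581 m, so I = I_cm + Md² gives I = 0.0081719 + (0.323)(0.581)² = 0.1172 kg·m².
Solid sphere: I_cm = (2/5)MR² = (2/5)(1.24)(0.106)² = 0.0055731 kg·m²; centre at d = 0.843 m, so I = I_cm + Md² gives I = 0.0055731 + (1.24)(0.843)² = 0.88678 kg·m².
Total I = 3.8808 kg·m²; total mass M = 4.513 kg.
k = √(I/M) = √(3.8808/4.513) = 0.92731 m.

0.927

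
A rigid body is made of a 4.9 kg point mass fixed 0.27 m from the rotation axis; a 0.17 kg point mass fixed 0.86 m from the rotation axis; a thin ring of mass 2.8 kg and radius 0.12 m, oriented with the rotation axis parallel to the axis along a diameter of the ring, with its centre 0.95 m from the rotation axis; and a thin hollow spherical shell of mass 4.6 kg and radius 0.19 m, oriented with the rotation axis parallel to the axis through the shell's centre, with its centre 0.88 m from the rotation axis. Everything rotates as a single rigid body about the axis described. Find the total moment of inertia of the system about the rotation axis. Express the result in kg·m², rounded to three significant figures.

6.70

Point mass: I_cm = 0; centre at d = 0.27 m, so the parallel axis theorem gives I = 0 + (4.9)(0.27)² = 0.35721 kg·m².
Point mass: I_cm = 0; centre at d = 0.86 m, so the parallel axis theorem gives I = 0 + (0.17)(0.86)² = 0.12573 kg·m².
Thin ring: I_cm = (1/2)MR² = (1/2)(2.8)(0.12)² = 0.02016 kg·m²; centre at d = 0.95 m, so the parallel axis theorem gives I = 0.02016 + (2.8)(0.95)² = 2.5472 kg·m².
Spherical shell: I_cm = (2/3)MR² = (2/3)(4.6)(0.19)² = 0.11071 kg·m²; centre at d = 0.88 m, so the parallel axis theorem gives I = 0.11071 + (4.6)(0.88)² = 3.6729 kg·m².
Total I = 0.35721 + 0.12573 + 2.5472 + 3.6729 = 6.703 kg·m².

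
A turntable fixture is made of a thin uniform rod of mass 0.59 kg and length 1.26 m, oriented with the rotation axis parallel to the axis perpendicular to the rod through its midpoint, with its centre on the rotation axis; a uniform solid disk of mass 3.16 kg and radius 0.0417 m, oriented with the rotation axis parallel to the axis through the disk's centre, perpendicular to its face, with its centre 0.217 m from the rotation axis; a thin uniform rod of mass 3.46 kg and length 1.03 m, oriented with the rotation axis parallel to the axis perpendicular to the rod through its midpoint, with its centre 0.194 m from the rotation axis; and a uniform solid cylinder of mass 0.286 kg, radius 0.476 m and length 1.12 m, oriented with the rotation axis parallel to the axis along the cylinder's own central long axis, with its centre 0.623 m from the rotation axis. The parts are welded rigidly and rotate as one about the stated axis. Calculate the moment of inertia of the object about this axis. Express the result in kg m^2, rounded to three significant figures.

Thin rod: I_cm = (1/12)ML² = (1/12)(0.59)(1.26)² = 0.078057 kg m^2; axis through the centre, so I = 0.078057 kg m^2.
Solid disk: I_cm = (1/2)MR² = (1/2)(3.16)(0.0417)² = 0.0027474 kg m^2; centre at d = 0.217 m, so I = I_cm + Md² gives I = 0.0027474 + (3.16)(0.217)² = 0.15155 kg m^2.
Thin rod: I_cm = (1/12)ML² = (1/12)(3.46)(1.03)² = 0.30589 kg m^2; centre at d = 0.194 m, so I = I_cm + Md² gives I = 0.30589 + (3.46)(0.194)² = 0.43611 kg m^2.
Solid cylinder: I_cm = (1/2)MR² = (1/2)(0.286)(0.476)² = 0.0324 kg m^2; centre at d = 0.623 m, so I = I_cm + Md² gives I = 0.0324 + (0.286)(0.623)² = 0.14341 kg m^2.
Total I = 0.078057 + 0.15155 + 0.43611 + 0.14341 = 0.80912 kg m^2.

0.809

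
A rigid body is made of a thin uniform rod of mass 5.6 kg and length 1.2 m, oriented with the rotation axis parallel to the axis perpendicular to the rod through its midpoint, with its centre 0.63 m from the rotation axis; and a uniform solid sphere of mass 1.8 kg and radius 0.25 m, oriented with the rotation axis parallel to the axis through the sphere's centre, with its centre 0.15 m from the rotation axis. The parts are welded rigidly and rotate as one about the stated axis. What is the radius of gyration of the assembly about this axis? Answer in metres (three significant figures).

0.635

Thin rod: I_cm = (1/12)ML² = (1/12)(5.6)(1.2)² = 0.672 kg·m²; centre at d = 0.63 m, so the parallel axis theorem gives I = 0.672 + (5.6)(0.63)² = 2.8946 kg·m².
Solid sphere: I_cm = (2/5)MR² = (2/5)(1.8)(0.25)² = 0.045 kg·m²; centre at d = 0.15 m, so the parallel axis theorem gives I = 0.045 + (1.8)(0.15)² = 0.0855 kg·m².
Total I = 2.9801 kg·m²; total mass M = 7.4 kg.
k = √(I/M) = √(2.9801/7.4) = 0.6346 m.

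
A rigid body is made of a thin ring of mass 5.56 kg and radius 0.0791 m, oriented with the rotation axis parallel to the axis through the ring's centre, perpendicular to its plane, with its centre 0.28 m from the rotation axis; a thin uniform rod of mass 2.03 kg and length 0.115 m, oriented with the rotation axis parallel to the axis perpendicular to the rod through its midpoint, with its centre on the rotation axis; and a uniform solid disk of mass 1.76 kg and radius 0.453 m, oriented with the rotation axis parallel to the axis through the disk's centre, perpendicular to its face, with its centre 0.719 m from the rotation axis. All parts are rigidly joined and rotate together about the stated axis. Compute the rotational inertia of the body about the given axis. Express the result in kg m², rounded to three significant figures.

1.56

Thin ring: I_cm = MR² = (5.56)(0.0791)² = 0.034788 kg m²; centre at d = 0.28 m, so the parallel axis theorem gives I = 0.034788 + (5.56)(0.28)² = 0.47069 kg m².
Thin rod: I_cm = (1/12)ML² = (1/12)(2.03)(0.115)² = 0.0022372 kg m²; axis through the centre, so I = 0.0022372 kg m².
Solid disk: I_cm = (1/2)MR² = (1/2)(1.76)(0.453)² = 0.18058 kg m²; centre at d = 0.719 m, so the parallel axis theorem gives I = 0.18058 + (1.76)(0.719)² = 1.0904 kg m².
Total I = 0.47069 + 0.0022372 + 1.0904 = 1.5634 kg m².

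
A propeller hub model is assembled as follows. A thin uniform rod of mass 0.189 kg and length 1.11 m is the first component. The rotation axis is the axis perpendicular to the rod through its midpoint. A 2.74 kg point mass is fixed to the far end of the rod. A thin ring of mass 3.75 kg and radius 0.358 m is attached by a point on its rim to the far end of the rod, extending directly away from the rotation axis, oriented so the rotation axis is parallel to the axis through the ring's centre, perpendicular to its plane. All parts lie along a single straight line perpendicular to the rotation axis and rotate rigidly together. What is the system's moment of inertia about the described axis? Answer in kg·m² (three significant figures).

Thin rod: I_cm = (1/12)ML² = (1/12)(0.189)(1.11)² = 0.019406 kg·m²; axis through the centre, so I = 0.019406 kg·m².
Point mass: I_cm = 0; centre at d = 0.555 m, so the parallel axis theorem gives I = 0 + (2.74)(0.555)² = 0.84399 kg·m².
Thin ring: I_cm = MR² = (3.75)(0.358)² = 0.48062 kg·m²; centre at d = 0.555 + 0.358 = 0.913 m, so the parallel axis theorem gives I = 0.48062 + (3.75)(0.913)² = 3.6065 kg·m².
Total I = 0.019406 + 0.84399 + 3.6065 = 4.4699 kg·m².

4.47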